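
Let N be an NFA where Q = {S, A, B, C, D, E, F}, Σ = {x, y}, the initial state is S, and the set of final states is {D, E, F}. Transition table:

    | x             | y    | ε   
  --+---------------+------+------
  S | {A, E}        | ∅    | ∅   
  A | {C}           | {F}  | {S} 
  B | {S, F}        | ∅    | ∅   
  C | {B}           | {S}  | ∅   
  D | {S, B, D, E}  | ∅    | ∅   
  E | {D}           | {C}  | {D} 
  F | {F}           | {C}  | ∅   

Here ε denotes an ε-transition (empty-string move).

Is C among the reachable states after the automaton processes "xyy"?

Start in {S}.
Read 'x': S→{A, E}; union {A, E}; ε-closure = {S, A, D, E}.
Read 'y': S→∅, A→{F}, D→∅, E→{C}; now {C, F}.
Read 'y': C→{S}, F→{C}; now {S, C}.
State C is in {S, C}.

Yes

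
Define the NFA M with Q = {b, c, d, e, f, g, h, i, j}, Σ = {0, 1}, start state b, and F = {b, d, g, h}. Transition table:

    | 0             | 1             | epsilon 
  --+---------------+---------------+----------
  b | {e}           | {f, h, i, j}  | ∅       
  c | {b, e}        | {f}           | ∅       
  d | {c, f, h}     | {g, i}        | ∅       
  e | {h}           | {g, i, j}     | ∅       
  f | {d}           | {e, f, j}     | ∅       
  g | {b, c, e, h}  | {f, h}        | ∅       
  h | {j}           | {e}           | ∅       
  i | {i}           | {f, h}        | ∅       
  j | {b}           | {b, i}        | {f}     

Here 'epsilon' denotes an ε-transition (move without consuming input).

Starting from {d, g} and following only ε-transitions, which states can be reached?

{d, g}

Begin with {d, g}.
No ε-moves leave this set, so the closure equals the set itself.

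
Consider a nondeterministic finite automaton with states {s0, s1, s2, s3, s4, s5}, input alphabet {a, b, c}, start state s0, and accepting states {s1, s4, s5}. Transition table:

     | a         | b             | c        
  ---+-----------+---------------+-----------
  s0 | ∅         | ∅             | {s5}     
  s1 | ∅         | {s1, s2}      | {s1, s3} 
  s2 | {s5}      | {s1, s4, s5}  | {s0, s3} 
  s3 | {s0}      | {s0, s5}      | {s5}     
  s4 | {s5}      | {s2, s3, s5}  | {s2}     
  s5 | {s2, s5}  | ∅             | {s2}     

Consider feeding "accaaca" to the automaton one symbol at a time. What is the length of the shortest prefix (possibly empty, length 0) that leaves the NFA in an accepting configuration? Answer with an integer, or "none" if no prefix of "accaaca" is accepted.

Start in {s0}.
Read 'a': s0→∅; now ∅.
The set is empty and remains empty for the remaining 6 symbols.
No reachable set along the way intersects F.

none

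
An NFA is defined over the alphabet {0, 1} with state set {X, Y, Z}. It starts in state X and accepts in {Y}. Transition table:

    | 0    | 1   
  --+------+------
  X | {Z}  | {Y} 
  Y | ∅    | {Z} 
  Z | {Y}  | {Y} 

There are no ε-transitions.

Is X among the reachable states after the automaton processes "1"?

Start in {X}.
Read '1': {X} → {Y}.
State X is not in {Y}.

No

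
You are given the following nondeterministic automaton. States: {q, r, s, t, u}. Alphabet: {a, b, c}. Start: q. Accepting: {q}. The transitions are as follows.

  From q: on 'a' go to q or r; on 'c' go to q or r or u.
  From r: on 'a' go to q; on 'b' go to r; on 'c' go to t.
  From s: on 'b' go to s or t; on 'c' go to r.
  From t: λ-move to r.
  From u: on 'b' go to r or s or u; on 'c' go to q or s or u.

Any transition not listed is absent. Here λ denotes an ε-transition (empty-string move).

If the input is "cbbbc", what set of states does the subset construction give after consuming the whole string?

Start in {q}.
Read 'c': q→{q, r, u}; now {q, r, u}.
Read 'b': q→∅, r→{r}, u→{r, s, u}; now {r, s, u}.
Read 'b': r→{r}, s→{s, t}, u→{r, s, u}; now {r, s, t, u}.
Read 'b': r→{r}, s→{s, t}, t→∅, u→{r, s, u}; now {r, s, t, u}.
Read 'c': r→{t}, s→{r}, t→∅, u→{q, s, u}; now {q, r, s, t, u}.

{q, r, s, t, u}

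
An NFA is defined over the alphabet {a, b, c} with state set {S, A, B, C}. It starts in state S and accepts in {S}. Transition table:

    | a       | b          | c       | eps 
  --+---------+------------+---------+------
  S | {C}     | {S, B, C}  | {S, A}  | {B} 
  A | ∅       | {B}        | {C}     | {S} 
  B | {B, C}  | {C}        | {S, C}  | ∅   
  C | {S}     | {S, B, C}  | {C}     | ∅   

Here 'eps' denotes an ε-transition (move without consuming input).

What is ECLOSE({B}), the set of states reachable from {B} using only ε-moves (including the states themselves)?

{B}

Begin with {B}.
No ε-moves leave this set, so the closure equals the set itself.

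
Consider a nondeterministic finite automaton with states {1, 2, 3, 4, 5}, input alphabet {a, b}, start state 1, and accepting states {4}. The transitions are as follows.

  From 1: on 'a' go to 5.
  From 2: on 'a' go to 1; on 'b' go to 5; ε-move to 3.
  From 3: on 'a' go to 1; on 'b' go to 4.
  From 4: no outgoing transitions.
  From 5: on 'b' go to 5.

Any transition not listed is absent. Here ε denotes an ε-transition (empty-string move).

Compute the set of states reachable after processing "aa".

Start in {1}.
Read 'a': 1→{5}; now {5}.
Read 'a': 5→∅; now ∅.

∅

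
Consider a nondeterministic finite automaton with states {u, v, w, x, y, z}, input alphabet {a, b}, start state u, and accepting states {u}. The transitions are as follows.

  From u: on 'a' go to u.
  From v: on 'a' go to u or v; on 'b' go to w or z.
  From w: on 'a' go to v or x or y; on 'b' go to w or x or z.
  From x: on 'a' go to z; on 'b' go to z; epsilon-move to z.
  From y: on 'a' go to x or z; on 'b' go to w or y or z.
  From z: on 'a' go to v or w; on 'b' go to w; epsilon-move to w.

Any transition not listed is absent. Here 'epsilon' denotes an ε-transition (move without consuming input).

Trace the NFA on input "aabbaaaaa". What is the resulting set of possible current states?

Start in {u}.
Read 'a': u→{u}; now {u}.
Read 'a': u→{u}; now {u}.
Read 'b': u→∅; now ∅.
The set is empty and remains empty for the remaining 6 symbols.

∅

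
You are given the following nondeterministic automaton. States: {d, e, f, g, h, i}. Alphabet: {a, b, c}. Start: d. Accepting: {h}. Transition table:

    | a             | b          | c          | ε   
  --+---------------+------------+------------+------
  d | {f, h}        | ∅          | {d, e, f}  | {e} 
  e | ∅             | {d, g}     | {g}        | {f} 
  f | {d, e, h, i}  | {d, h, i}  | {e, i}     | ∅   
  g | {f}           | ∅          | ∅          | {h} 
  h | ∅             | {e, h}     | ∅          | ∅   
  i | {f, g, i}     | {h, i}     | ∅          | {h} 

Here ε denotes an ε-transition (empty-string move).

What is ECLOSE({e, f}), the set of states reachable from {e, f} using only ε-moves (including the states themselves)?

{e, f}

Begin with {e, f}.
No ε-moves leave this set, so the closure equals the set itself.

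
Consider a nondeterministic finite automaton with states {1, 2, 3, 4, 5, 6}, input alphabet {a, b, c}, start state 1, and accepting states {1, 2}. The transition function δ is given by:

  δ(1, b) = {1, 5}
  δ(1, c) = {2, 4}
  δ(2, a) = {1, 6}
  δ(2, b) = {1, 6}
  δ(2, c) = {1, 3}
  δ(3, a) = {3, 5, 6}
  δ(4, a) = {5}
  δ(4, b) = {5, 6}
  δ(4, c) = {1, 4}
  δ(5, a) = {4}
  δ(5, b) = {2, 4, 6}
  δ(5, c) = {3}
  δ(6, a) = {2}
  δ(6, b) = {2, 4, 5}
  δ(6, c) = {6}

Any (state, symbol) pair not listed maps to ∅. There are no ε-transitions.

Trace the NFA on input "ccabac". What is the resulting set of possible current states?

{1, 2, 3, 4, 6}

Start in {1}.
Read 'c': 1→{2, 4}; now {2, 4}.
Read 'c': 2→{1, 3}, 4→{1, 4}; now {1, 3, 4}.
Read 'a': 1→∅, 3→{3, 5, 6}, 4→{5}; now {3, 5, 6}.
Read 'b': 3→∅, 5→{2, 4, 6}, 6→{2, 4, 5}; now {2, 4, 5, 6}.
Read 'a': 2→{1, 6}, 4→{5}, 5→{4}, 6→{2}; now {1, 2, 4, 5, 6}.
Read 'c': 1→{2, 4}, 2→{1, 3}, 4→{1, 4}, 5→{3}, 6→{6}; now {1, 2, 3, 4, 6}.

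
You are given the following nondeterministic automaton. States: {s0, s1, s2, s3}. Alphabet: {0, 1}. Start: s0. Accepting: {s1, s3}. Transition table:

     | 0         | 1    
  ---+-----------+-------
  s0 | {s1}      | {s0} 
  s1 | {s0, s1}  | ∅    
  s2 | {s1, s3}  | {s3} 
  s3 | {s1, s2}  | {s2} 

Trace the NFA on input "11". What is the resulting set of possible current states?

Start in {s0}.
Read '1': {s0} → {s0}.
Read '1': {s0} → {s0}.

{s0}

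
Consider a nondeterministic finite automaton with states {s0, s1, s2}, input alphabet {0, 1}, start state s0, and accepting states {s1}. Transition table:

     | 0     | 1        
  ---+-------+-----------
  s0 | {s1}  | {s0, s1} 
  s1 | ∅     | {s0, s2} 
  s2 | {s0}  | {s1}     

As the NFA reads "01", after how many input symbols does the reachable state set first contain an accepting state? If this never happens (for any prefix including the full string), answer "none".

1

Start in {s0}.
Read '0': s0→{s1}; now {s1}.
None of the earlier sets intersect F, but {s1} does.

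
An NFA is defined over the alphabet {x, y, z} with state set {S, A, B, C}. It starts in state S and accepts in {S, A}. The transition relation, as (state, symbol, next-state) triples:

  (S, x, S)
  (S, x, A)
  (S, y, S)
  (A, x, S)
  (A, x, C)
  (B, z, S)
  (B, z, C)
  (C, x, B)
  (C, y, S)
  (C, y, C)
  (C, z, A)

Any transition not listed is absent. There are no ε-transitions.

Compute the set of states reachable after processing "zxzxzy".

∅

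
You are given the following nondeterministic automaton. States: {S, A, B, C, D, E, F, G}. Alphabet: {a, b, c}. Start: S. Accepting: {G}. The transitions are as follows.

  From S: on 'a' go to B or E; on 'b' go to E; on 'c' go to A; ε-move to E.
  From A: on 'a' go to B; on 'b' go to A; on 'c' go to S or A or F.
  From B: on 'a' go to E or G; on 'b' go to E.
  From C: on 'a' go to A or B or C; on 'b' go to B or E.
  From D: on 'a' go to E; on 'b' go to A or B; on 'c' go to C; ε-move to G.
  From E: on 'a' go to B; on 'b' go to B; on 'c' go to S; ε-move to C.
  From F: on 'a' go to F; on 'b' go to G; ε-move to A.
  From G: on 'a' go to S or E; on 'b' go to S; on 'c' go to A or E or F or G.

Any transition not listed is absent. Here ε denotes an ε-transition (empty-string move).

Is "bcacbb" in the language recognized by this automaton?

Start: ε-closure({S}) = {S, C, E}.
Read 'b': S→{E}, C→{B, E}, E→{B}; union {B, E}; ε-closure = {B, C, E}.
Read 'c': B→∅, C→∅, E→{S}; union {S}; ε-closure = {S, C, E}.
Read 'a': S→{B, E}, C→{A, B, C}, E→{B}; now {A, B, C, E}.
Read 'c': A→{S, A, F}, B→∅, C→∅, E→{S}; union {S, A, F}; ε-closure = {S, A, C, E, F}.
Read 'b': S→{E}, A→{A}, C→{B, E}, E→{B}, F→{G}; union {A, B, E, G}; ε-closure = {A, B, C, E, G}.
Read 'b': A→{A}, B→{E}, C→{B, E}, E→{B}, G→{S}; union {S, A, B, E}; ε-closure = {S, A, B, C, E}.
The final set {S, A, B, C, E} contains no accepting state.

No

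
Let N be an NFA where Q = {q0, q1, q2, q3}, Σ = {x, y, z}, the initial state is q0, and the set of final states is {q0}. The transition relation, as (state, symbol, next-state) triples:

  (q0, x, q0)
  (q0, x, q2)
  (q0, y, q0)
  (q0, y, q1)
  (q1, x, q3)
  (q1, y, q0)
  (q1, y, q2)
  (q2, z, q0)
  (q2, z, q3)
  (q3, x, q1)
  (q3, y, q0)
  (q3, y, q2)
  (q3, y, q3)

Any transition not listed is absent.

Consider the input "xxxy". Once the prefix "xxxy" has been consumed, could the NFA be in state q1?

Yes

Start in {q0}.
Read 'x': q0→{q0, q2}; now {q0, q2}.
Read 'x': q0→{q0, q2}, q2→∅; now {q0, q2}.
Read 'x': q0→{q0, q2}, q2→∅; now {q0, q2}.
Read 'y': q0→{q0, q1}, q2→∅; now {q0, q1}.
State q1 is in {q0, q1}.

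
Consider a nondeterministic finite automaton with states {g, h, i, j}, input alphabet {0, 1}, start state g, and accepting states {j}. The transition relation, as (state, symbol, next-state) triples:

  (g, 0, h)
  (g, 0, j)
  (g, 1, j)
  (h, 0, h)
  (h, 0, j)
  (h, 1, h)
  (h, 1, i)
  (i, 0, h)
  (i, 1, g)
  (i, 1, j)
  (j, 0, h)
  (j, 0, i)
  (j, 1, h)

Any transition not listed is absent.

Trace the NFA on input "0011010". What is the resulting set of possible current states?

{h, i, j}

Start in {g}.
Read '0': g→{h, j}; now {h, j}.
Read '0': h→{h, j}, j→{h, i}; now {h, i, j}.
Read '1': h→{h, i}, i→{g, j}, j→{h}; now {g, h, i, j}.
Read '1': g→{j}, h→{h, i}, i→{g, j}, j→{h}; now {g, h, i, j}.
Read '0': g→{h, j}, h→{h, j}, i→{h}, j→{h, i}; now {h, i, j}.
Read '1': h→{h, i}, i→{g, j}, j→{h}; now {g, h, i, j}.
Read '0': g→{h, j}, h→{h, j}, i→{h}, j→{h, i}; now {h, i, j}.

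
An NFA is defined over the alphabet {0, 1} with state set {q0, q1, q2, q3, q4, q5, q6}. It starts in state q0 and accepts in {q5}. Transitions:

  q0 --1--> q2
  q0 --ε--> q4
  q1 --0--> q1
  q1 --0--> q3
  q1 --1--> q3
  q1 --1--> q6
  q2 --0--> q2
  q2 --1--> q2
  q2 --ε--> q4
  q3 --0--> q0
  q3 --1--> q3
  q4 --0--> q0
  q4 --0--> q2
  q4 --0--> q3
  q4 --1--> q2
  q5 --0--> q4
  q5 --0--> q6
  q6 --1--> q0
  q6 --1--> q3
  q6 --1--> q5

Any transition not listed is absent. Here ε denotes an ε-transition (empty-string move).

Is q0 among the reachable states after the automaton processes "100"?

Yes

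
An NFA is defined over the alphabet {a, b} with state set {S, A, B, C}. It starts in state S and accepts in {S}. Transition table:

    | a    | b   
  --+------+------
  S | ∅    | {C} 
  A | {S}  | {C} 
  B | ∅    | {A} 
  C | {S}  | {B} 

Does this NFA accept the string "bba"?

Start in {S}.
Read 'b': {S} → {C}.
Read 'b': {C} → {B}.
Read 'a': {B} → ∅.
The final set ∅ contains no accepting state.

No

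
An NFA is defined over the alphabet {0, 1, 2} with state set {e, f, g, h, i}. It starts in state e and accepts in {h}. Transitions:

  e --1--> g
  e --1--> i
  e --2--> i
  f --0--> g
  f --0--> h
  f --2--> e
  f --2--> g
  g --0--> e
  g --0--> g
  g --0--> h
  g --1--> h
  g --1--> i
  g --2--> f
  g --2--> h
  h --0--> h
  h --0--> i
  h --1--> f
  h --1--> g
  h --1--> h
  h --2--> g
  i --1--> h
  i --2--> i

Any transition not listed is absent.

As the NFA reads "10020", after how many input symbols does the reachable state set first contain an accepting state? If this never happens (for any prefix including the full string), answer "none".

2

Start in {e}.
Read '1': {e} → {g, i}.
Read '0': {g, i} → {e, g, h}.
None of the earlier sets intersect F, but {e, g, h} does.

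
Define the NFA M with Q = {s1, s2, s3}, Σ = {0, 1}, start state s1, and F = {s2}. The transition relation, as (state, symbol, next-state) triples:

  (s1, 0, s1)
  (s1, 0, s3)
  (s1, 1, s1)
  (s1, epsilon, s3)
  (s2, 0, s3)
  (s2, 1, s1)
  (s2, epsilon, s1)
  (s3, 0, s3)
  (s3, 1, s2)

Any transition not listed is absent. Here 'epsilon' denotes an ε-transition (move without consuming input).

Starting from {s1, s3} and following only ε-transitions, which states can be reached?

{s1, s3}

Begin with {s1, s3}.
No ε-moves leave this set, so the closure equals the set itself.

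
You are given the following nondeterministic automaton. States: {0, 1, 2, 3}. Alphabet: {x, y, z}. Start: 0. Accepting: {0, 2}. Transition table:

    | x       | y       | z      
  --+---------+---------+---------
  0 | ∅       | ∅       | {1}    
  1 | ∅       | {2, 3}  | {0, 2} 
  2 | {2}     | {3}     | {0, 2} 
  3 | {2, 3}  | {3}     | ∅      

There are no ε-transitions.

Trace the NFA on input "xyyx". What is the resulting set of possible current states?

Start in {0}.
Read 'x': 0→∅; now ∅.
The set is empty and remains empty for the remaining 3 symbols.

∅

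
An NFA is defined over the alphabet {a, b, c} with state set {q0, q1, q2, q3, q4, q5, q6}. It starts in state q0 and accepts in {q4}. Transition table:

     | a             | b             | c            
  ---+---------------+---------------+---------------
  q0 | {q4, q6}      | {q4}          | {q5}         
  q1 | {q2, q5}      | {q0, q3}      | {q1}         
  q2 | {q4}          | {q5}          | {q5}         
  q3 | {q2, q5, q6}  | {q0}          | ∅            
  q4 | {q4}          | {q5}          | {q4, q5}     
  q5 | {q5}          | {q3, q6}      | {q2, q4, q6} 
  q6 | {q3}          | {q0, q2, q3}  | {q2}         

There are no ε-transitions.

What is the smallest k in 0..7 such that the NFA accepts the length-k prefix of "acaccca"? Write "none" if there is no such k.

1

Start in {q0}.
Read 'a': q0→{q4, q6}; now {q4, q6}.
None of the earlier sets intersect F, but {q4, q6} does.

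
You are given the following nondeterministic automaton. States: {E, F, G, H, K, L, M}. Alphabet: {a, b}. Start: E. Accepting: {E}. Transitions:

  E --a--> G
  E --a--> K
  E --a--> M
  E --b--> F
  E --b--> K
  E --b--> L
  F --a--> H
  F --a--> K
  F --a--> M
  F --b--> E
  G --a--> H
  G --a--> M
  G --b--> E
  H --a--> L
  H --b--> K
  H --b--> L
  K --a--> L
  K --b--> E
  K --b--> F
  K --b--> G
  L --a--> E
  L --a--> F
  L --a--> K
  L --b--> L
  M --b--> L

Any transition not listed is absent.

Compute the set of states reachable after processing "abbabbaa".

Start in {E}.
Read 'a': E→{G, K, M}; now {G, K, M}.
Read 'b': G→{E}, K→{E, F, G}, M→{L}; now {E, F, G, L}.
Read 'b': E→{F, K, L}, F→{E}, G→{E}, L→{L}; now {E, F, K, L}.
Read 'a': E→{G, K, M}, F→{H, K, M}, K→{L}, L→{E, F, K}; now {E, F, G, H, K, L, M}.
Read 'b': E→{F, K, L}, F→{E}, G→{E}, H→{K, L}, K→{E, F, G}, L→{L}, M→{L}; now {E, F, G, K, L}.
Read 'b': E→{F, K, L}, F→{E}, G→{E}, K→{E, F, G}, L→{L}; now {E, F, G, K, L}.
Read 'a': E→{G, K, M}, F→{H, K, M}, G→{H, M}, K→{L}, L→{E, F, K}; now {E, F, G, H, K, L, M}.
Read 'a': E→{G, K, M}, F→{H, K, M}, G→{H, M}, H→{L}, K→{L}, L→{E, F, K}, M→∅; now {E, F, G, H, K, L, M}.

{E, F, G, H, K, L, M}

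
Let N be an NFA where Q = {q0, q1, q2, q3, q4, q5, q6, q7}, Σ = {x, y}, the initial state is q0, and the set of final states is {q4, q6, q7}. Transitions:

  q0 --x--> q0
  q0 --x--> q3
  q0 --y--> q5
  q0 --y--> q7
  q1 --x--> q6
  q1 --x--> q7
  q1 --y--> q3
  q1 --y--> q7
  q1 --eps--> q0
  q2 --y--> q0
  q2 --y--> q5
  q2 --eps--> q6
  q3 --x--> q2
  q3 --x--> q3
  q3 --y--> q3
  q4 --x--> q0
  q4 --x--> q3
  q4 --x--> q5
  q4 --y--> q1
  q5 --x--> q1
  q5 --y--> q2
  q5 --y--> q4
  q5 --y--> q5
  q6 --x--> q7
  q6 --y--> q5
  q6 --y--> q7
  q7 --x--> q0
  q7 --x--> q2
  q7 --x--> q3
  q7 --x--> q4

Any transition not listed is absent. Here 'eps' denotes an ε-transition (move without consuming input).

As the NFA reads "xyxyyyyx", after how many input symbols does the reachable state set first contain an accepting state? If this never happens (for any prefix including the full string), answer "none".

Start in {q0}.
Read 'x': q0→{q0, q3}; now {q0, q3}.
Read 'y': q0→{q5, q7}, q3→{q3}; now {q3, q5, q7}.
None of the earlier sets intersect F, but {q3, q5, q7} does.

2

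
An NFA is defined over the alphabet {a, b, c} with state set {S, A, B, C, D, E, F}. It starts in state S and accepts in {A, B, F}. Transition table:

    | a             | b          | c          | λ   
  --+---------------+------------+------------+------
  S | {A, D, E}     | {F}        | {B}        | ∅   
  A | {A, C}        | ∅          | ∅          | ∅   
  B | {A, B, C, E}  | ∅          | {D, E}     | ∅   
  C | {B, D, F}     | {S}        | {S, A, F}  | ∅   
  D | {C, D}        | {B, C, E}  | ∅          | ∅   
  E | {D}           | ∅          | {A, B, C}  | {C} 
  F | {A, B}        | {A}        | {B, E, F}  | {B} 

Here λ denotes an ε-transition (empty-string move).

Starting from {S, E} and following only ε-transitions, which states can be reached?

Begin with {S, E}.
ε-move E → C; add C.

{S, C, E}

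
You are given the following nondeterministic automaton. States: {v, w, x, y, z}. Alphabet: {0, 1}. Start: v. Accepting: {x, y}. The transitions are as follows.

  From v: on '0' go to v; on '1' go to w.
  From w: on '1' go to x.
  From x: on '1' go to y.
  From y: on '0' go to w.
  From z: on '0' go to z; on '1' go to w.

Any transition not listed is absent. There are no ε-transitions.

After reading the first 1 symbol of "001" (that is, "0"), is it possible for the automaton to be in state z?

No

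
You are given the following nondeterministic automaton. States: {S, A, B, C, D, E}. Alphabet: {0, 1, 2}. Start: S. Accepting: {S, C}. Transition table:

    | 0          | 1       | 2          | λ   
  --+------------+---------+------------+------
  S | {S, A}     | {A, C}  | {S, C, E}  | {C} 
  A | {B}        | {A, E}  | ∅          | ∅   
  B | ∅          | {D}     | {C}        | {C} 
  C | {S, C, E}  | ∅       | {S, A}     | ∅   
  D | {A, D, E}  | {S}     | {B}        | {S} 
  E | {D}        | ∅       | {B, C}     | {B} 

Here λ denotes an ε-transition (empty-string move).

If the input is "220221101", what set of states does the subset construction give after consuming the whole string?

{S, A, B, C, D, E}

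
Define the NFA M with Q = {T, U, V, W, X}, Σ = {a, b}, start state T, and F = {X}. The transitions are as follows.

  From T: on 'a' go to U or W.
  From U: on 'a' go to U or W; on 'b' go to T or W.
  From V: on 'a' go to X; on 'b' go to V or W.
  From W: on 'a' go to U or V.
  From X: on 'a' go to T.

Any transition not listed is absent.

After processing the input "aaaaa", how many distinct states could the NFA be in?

Start in {T}.
Read 'a': {T} → {U, W}.
Read 'a': {U, W} → {U, V, W}.
Read 'a': {U, V, W} → {U, V, W, X}.
Read 'a': {U, V, W, X} → {T, U, V, W, X}.
Read 'a': {T, U, V, W, X} → {T, U, V, W, X}.
That set has 5 states.

5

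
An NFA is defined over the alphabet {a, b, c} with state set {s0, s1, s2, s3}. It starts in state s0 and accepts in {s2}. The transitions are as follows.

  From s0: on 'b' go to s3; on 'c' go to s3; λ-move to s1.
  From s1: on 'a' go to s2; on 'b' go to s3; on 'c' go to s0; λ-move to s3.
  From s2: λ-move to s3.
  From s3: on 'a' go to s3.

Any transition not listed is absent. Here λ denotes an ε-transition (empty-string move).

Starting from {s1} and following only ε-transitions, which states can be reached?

Begin with {s1}.
ε-move s1 → s3; add s3.

{s1, s3}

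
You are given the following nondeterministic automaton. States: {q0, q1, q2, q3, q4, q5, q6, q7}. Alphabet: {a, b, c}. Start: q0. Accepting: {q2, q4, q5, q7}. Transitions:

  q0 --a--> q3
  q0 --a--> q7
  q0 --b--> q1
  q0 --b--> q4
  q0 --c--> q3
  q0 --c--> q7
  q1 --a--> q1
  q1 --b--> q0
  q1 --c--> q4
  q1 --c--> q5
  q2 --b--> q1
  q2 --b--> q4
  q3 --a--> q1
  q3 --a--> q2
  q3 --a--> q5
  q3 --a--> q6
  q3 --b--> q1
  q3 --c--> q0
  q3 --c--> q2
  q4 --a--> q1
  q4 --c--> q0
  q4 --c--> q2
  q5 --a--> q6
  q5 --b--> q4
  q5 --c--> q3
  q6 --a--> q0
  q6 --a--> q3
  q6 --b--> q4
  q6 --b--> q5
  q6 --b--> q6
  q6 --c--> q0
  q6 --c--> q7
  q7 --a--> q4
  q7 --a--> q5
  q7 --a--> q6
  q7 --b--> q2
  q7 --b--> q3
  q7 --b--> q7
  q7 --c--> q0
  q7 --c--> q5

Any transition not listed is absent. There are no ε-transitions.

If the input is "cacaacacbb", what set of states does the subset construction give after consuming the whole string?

{q0, q1, q2, q3, q4, q7}

Start in {q0}.
Read 'c': {q0} → {q3, q7}.
Read 'a': {q3, q7} → {q1, q2, q4, q5, q6}.
Read 'c': {q1, q2, q4, q5, q6} → {q0, q2, q3, q4, q5, q7}.
Read 'a': {q0, q2, q3, q4, q5, q7} → {q1, q2, q3, q4, q5, q6, q7}.
Read 'a': {q1, q2, q3, q4, q5, q6, q7} → {q0, q1, q2, q3, q4, q5, q6}.
Read 'c': {q0, q1, q2, q3, q4, q5, q6} → {q0, q2, q3, q4, q5, q7}.
Read 'a': {q0, q2, q3, q4, q5, q7} → {q1, q2, q3, q4, q5, q6, q7}.
Read 'c': {q1, q2, q3, q4, q5, q6, q7} → {q0, q2, q3, q4, q5, q7}.
Read 'b': {q0, q2, q3, q4, q5, q7} → {q1, q2, q3, q4, q7}.
Read 'b': {q1, q2, q3, q4, q7} → {q0, q1, q2, q3, q4, q7}.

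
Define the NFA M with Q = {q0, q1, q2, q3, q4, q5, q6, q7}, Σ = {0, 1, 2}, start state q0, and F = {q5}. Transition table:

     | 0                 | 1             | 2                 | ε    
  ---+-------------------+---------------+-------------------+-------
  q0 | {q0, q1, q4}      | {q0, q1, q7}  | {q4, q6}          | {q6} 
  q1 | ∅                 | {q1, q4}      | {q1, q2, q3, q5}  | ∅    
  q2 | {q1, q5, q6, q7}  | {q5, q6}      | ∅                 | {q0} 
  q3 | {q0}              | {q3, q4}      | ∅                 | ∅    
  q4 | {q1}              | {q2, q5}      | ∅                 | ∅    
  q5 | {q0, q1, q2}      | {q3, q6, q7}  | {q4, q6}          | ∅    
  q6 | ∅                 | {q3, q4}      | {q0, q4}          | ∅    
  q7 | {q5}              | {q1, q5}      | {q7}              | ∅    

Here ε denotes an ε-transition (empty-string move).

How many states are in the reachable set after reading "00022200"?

7

Start: ε-closure({q0}) = {q0, q6}.
Read '0': {q0, q6} → {q0, q1, q4, q6}.
Read '0': {q0, q1, q4, q6} → {q0, q1, q4, q6}.
Read '0': {q0, q1, q4, q6} → {q0, q1, q4, q6}.
Read '2': {q0, q1, q4, q6} → {q0, q1, q2, q3, q4, q5, q6}.
Read '2': {q0, q1, q2, q3, q4, q5, q6} → {q0, q1, q2, q3, q4, q5, q6}.
Read '2': {q0, q1, q2, q3, q4, q5, q6} → {q0, q1, q2, q3, q4, q5, q6}.
Read '0': {q0, q1, q2, q3, q4, q5, q6} → {q0, q1, q2, q4, q5, q6, q7}.
Read '0': {q0, q1, q2, q4, q5, q6, q7} → {q0, q1, q2, q4, q5, q6, q7}.
That set has 7 states.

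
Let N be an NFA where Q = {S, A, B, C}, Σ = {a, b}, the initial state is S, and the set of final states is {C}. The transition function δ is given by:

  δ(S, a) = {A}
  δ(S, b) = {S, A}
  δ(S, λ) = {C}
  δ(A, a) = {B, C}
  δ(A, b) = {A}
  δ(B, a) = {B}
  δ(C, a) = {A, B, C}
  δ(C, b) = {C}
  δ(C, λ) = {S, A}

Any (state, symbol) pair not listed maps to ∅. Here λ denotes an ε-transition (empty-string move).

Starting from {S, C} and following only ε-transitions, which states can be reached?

{S, A, C}

Begin with {S, C}.
ε-move C → A; add A.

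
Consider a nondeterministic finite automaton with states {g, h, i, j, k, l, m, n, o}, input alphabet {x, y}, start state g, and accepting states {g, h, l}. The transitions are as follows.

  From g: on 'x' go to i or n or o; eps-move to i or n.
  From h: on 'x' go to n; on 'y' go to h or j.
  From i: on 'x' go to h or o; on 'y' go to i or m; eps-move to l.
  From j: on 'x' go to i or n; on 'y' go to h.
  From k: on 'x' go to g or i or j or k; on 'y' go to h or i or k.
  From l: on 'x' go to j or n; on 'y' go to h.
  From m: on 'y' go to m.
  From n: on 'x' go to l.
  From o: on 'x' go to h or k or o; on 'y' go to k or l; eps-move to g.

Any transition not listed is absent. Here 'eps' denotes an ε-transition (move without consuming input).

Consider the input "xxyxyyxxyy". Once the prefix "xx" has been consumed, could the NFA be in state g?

Yes

Start: ε-closure({g}) = {g, i, l, n}.
Read 'x': {g, i, l, n} → {g, h, i, j, l, n, o}.
Read 'x': {g, h, i, j, l, n, o} → {g, h, i, j, k, l, n, o}.
State g is in {g, h, i, j, k, l, n, o}.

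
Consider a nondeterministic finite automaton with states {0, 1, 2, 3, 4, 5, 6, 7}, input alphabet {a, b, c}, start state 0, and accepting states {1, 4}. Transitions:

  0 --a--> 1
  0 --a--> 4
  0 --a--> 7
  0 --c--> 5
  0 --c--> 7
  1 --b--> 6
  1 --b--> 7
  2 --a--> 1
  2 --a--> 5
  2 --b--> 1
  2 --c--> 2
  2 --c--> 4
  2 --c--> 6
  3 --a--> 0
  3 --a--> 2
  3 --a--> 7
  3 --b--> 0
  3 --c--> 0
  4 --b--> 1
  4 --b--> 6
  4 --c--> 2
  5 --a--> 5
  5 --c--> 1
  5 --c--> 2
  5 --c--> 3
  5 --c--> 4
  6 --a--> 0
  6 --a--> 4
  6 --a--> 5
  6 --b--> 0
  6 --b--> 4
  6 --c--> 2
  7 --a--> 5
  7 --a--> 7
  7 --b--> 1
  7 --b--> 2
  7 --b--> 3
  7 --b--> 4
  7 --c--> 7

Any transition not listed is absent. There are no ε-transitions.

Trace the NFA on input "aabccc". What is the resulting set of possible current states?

{1, 2, 3, 4, 6, 7}

Start in {0}.
Read 'a': 0→{1, 4, 7}; now {1, 4, 7}.
Read 'a': 1→∅, 4→∅, 7→{5, 7}; now {5, 7}.
Read 'b': 5→∅, 7→{1, 2, 3, 4}; now {1, 2, 3, 4}.
Read 'c': 1→∅, 2→{2, 4, 6}, 3→{0}, 4→{2}; now {0, 2, 4, 6}.
Read 'c': 0→{5, 7}, 2→{2, 4, 6}, 4→{2}, 6→{2}; now {2, 4, 5, 6, 7}.
Read 'c': 2→{2, 4, 6}, 4→{2}, 5→{1, 2, 3, 4}, 6→{2}, 7→{7}; now {1, 2, 3, 4, 6, 7}.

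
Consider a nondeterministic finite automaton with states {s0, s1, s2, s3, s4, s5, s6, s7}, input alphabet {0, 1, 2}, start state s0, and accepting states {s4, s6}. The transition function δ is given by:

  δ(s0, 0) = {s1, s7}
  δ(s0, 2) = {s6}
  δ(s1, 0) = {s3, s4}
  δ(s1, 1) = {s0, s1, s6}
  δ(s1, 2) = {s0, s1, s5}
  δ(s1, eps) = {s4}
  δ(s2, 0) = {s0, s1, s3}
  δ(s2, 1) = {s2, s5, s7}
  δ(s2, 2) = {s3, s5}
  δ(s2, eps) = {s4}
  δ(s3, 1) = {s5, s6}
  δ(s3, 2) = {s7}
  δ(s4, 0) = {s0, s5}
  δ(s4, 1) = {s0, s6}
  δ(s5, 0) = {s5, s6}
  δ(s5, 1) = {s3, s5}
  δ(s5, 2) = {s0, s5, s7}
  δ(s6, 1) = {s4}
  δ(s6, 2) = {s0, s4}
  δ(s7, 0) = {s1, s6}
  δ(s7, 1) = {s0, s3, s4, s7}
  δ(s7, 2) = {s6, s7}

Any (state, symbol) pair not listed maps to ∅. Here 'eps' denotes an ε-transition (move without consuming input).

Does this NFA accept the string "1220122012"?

Start in {s0}.
Read '1': s0→∅; now ∅.
The set is empty and remains empty for the remaining 9 symbols.
The final set ∅ contains no accepting state.

No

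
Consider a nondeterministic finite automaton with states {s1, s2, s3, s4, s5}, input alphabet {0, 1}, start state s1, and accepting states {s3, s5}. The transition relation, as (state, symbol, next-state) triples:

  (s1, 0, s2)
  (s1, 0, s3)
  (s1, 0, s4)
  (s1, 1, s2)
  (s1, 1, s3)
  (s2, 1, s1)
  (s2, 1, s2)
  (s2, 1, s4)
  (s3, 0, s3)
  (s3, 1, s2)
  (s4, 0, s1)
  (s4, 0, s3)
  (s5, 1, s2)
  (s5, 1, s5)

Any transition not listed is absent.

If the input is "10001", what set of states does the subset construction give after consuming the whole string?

{s2}

Start in {s1}.
Read '1': s1→{s2, s3}; now {s2, s3}.
Read '0': s2→∅, s3→{s3}; now {s3}.
Read '0': s3→{s3}; now {s3}.
Read '0': s3→{s3}; now {s3}.
Read '1': s3→{s2}; now {s2}.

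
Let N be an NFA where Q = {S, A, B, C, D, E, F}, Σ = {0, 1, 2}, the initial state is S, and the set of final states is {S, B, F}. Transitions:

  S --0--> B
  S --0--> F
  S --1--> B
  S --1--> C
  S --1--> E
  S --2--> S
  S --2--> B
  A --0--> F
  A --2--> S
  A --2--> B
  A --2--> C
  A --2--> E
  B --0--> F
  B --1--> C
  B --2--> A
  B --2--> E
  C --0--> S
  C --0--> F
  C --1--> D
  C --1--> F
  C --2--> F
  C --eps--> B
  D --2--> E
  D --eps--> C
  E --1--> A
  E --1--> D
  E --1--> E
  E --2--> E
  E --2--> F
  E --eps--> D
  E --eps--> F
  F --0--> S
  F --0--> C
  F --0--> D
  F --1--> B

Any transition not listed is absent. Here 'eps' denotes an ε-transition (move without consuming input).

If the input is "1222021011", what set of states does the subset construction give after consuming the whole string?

Start in {S}.
Read '1': {S} → {B, C, D, E, F}.
Read '2': {B, C, D, E, F} → {A, B, C, D, E, F}.
Read '2': {A, B, C, D, E, F} → {S, A, B, C, D, E, F}.
Read '2': {S, A, B, C, D, E, F} → {S, A, B, C, D, E, F}.
Read '0': {S, A, B, C, D, E, F} → {S, B, C, D, F}.
Read '2': {S, B, C, D, F} → {S, A, B, C, D, E, F}.
Read '1': {S, A, B, C, D, E, F} → {A, B, C, D, E, F}.
Read '0': {A, B, C, D, E, F} → {S, B, C, D, F}.
Read '1': {S, B, C, D, F} → {B, C, D, E, F}.
Read '1': {B, C, D, E, F} → {A, B, C, D, E, F}.

{A, B, C, D, E, F}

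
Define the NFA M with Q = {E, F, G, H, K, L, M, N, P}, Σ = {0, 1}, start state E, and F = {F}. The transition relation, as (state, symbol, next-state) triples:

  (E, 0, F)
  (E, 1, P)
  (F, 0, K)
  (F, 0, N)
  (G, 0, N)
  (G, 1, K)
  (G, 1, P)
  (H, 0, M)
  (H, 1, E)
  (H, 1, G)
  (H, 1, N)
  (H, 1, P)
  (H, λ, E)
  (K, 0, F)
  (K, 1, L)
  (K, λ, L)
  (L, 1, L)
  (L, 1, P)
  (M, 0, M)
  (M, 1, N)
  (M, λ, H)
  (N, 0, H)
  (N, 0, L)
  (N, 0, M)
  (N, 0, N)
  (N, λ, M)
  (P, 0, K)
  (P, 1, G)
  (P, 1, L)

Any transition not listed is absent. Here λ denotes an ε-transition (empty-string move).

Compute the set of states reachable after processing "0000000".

Start in {E}.
Read '0': E→{F}; now {F}.
Read '0': F→{K, N}; union {K, N}; ε-closure = {E, H, K, L, M, N}.
Read '0': E→{F}, H→{M}, K→{F}, L→∅, M→{M}, N→{H, L, M, N}; union {F, H, L, M, N}; ε-closure = {E, F, H, L, M, N}.
Read '0': E→{F}, F→{K, N}, H→{M}, L→∅, M→{M}, N→{H, L, M, N}; union {F, H, K, L, M, N}; ε-closure = {E, F, H, K, L, M, N}.
Read '0': E→{F}, F→{K, N}, H→{M}, K→{F}, L→∅, M→{M}, N→{H, L, M, N}; union {F, H, K, L, M, N}; ε-closure = {E, F, H, K, L, M, N}.
Read '0': E→{F}, F→{K, N}, H→{M}, K→{F}, L→∅, M→{M}, N→{H, L, M, N}; union {F, H, K, L, M, N}; ε-closure = {E, F, H, K, L, M, N}.
Read '0': E→{F}, F→{K, N}, H→{M}, K→{F}, L→∅, M→{M}, N→{H, L, M, N}; union {F, H, K, L, M, N}; ε-closure = {E, F, H, K, L, M, N}.

{E, F, H, K, L, M, N}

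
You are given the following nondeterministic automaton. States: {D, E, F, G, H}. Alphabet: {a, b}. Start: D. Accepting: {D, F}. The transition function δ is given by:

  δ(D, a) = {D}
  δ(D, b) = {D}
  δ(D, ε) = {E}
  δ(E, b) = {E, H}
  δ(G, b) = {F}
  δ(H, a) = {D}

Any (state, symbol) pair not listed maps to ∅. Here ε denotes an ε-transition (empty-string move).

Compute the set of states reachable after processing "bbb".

Start: ε-closure({D}) = {D, E}.
Read 'b': D→{D}, E→{E, H}; now {D, E, H}.
Read 'b': D→{D}, E→{E, H}, H→∅; now {D, E, H}.
Read 'b': D→{D}, E→{E, H}, H→∅; now {D, E, H}.

{D, E, H}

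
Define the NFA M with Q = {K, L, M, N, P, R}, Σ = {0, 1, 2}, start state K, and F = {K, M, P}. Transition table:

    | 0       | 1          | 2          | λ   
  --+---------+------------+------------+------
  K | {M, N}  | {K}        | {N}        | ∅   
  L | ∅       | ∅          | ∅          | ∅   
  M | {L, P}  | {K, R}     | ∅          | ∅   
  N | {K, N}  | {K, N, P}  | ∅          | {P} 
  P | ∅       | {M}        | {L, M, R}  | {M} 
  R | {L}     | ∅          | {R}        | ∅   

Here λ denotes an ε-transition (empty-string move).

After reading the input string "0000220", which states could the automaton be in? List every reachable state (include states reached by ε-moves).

Start in {K}.
Read '0': K→{M, N}; union {M, N}; ε-closure = {M, N, P}.
Read '0': M→{L, P}, N→{K, N}, P→∅; union {K, L, N, P}; ε-closure = {K, L, M, N, P}.
Read '0': K→{M, N}, L→∅, M→{L, P}, N→{K, N}, P→∅; now {K, L, M, N, P}.
Read '0': K→{M, N}, L→∅, M→{L, P}, N→{K, N}, P→∅; now {K, L, M, N, P}.
Read '2': K→{N}, L→∅, M→∅, N→∅, P→{L, M, R}; union {L, M, N, R}; ε-closure = {L, M, N, P, R}.
Read '2': L→∅, M→∅, N→∅, P→{L, M, R}, R→{R}; now {L, M, R}.
Read '0': L→∅, M→{L, P}, R→{L}; union {L, P}; ε-closure = {L, M, P}.

{L, M, P}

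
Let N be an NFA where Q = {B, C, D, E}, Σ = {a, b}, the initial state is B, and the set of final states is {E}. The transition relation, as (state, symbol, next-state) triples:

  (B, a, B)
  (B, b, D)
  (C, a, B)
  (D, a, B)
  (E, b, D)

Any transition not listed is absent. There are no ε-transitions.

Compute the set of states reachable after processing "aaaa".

{B}

Start in {B}.
Read 'a': B→{B}; now {B}.
Read 'a': B→{B}; now {B}.
Read 'a': B→{B}; now {B}.
Read 'a': B→{B}; now {B}.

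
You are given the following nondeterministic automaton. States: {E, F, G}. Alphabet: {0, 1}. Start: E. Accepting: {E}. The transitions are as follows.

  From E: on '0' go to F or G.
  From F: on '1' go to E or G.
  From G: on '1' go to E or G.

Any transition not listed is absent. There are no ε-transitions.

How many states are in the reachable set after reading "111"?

Start in {E}.
Read '1': E→∅; now ∅.
The set is empty and remains empty for the remaining 2 symbols.
That set has 0 states.

0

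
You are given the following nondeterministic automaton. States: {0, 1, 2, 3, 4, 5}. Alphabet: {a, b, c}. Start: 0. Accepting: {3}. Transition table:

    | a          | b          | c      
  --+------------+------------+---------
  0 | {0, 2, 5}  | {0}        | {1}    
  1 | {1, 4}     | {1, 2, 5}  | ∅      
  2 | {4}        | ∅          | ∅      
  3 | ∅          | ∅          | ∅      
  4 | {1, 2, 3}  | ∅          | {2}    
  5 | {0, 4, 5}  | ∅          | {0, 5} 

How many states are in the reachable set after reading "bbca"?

Start in {0}.
Read 'b': {0} → {0}.
Read 'b': {0} → {0}.
Read 'c': {0} → {1}.
Read 'a': {1} → {1, 4}.
That set has 2 states.

2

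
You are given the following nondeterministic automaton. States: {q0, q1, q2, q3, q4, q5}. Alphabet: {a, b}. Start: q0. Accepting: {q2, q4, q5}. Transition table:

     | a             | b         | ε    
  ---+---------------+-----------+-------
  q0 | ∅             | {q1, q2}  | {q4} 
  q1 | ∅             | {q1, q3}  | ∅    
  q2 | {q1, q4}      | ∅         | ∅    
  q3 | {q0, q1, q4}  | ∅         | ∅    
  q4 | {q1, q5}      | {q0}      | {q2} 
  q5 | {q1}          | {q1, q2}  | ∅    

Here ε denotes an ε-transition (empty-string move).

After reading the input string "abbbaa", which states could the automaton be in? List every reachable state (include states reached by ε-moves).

Start: ε-closure({q0}) = {q0, q2, q4}.
Read 'a': {q0, q2, q4} → {q1, q2, q4, q5}.
Read 'b': {q1, q2, q4, q5} → {q0, q1, q2, q3, q4}.
Read 'b': {q0, q1, q2, q3, q4} → {q0, q1, q2, q3, q4}.
Read 'b': {q0, q1, q2, q3, q4} → {q0, q1, q2, q3, q4}.
Read 'a': {q0, q1, q2, q3, q4} → {q0, q1, q2, q4, q5}.
Read 'a': {q0, q1, q2, q4, q5} → {q1, q2, q4, q5}.

{q1, q2, q4, q5}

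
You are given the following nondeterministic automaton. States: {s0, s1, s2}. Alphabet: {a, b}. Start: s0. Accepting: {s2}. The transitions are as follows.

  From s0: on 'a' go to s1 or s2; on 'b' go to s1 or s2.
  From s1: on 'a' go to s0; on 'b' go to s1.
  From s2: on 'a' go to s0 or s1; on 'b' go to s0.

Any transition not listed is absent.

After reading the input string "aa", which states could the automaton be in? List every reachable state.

{s0, s1}

Start in {s0}.
Read 'a': {s0} → {s1, s2}.
Read 'a': {s1, s2} → {s0, s1}.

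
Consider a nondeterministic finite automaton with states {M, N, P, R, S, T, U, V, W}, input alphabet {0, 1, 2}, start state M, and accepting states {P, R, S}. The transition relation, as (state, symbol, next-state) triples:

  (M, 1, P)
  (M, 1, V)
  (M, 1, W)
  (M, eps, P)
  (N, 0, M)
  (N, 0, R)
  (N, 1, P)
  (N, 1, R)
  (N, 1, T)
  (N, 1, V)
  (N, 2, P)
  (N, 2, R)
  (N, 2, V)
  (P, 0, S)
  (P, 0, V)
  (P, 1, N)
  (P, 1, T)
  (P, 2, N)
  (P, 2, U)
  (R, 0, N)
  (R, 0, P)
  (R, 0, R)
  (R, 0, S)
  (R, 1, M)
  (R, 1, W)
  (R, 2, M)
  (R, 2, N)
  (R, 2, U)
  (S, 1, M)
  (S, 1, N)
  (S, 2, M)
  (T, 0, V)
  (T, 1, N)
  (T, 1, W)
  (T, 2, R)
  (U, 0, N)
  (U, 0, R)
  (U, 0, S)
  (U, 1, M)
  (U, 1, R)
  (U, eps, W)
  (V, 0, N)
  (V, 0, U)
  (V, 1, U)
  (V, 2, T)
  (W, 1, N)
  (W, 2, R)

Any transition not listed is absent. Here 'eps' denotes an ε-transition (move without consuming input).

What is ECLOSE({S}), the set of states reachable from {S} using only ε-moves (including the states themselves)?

Begin with {S}.
No ε-moves leave this set, so the closure equals the set itself.

{S}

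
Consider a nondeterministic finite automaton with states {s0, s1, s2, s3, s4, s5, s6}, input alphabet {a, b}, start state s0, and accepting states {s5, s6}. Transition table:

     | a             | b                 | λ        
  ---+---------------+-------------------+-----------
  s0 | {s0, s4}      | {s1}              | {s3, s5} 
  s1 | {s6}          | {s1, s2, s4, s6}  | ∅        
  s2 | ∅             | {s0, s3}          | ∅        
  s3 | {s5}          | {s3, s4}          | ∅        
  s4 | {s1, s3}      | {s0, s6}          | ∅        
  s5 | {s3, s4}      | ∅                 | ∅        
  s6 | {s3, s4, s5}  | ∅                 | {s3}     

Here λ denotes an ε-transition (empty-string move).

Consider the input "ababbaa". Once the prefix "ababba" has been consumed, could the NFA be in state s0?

Yes

Start: ε-closure({s0}) = {s0, s3, s5}.
Read 'a': {s0, s3, s5} → {s0, s3, s4, s5}.
Read 'b': {s0, s3, s4, s5} → {s0, s1, s3, s4, s5, s6}.
Read 'a': {s0, s1, s3, s4, s5, s6} → {s0, s1, s3, s4, s5, s6}.
Read 'b': {s0, s1, s3, s4, s5, s6} → {s0, s1, s2, s3, s4, s5, s6}.
Read 'b': {s0, s1, s2, s3, s4, s5, s6} → {s0, s1, s2, s3, s4, s5, s6}.
Read 'a': {s0, s1, s2, s3, s4, s5, s6} → {s0, s1, s3, s4, s5, s6}.
State s0 is in {s0, s1, s3, s4, s5, s6}.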